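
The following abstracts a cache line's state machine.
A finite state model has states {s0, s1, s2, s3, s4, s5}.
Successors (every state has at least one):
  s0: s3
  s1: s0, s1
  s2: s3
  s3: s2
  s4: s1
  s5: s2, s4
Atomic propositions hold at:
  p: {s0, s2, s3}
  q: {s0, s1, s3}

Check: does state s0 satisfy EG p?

Yes

EG p: greatest fixpoint, start Z0 = {s0, s2, s3}, keep only states in Sat with some successor in Z. Already a fixed point.
Sat(EG p) = {s0, s2, s3}
s0 ∈ Sat(EG p) = {s0, s2, s3}, so the formula holds at s0.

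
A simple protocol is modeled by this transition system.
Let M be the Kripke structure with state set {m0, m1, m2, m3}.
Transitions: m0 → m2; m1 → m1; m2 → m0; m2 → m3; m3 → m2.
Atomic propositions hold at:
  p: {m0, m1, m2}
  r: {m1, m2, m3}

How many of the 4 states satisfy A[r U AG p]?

1

AG p: greatest fixpoint, start Z0 = {m0, m1, m2}, keep only states in Sat with every successor in Z. Z1 = {m0, m1}; Z2 = {m1}; fixed.
Sat(AG p) = {m1}
A[r U AG p]: least fixpoint, start Z0 = Sat(AG p) = {m1}, add states in Sat(r) with every successor in Z. Already a fixed point.
Sat(A[r U AG p]) = {m1}
|Sat(A[r U AG p])| = |{m1}| = 1.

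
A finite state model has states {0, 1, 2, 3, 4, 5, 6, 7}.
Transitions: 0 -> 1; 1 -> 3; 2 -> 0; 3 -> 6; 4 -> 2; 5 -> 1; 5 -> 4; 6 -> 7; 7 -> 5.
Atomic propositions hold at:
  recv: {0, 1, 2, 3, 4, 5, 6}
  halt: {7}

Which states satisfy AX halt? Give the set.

Sat(AX halt) = {s : every successor in {7}} = {6}

{6}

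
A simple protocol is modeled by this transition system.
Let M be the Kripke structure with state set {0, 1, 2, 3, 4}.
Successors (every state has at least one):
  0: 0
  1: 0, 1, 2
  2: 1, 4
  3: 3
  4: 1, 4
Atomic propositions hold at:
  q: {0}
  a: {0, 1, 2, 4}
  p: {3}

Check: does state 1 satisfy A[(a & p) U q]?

Sat(a & p) = ∅
A[(a & p) U q]: least fixpoint, start Z0 = Sat(q) = {0}, add states in Sat(a & p) with every successor in Z. Already a fixed point.
Sat(A[(a & p) U q]) = {0}
1 ∉ Sat(A[(a & p) U q]) = {0}, so the formula does not hold at 1.

No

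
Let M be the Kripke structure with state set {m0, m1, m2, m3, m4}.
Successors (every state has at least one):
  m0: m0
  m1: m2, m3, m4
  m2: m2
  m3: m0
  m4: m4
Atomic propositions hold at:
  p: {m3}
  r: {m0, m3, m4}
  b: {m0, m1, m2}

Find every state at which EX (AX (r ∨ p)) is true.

{m0, m1, m3, m4}

Sat(r ∨ p) = {m0, m3, m4}
Sat(AX (r ∨ p)) = {s : every successor in {m0, m3, m4}} = {m0, m3, m4}
Sat(EX (AX (r ∨ p))) = {s : some successor in {m0, m3, m4}} = {m0, m1, m3, m4}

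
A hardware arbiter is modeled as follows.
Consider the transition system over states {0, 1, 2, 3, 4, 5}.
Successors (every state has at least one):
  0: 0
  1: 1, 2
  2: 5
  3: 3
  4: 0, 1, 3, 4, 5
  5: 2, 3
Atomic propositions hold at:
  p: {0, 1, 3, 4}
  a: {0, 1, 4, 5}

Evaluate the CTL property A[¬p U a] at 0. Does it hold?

Sat(¬p) = {2, 5}
A[¬p U a]: least fixpoint, start Z0 = Sat(a) = {0, 1, 4, 5}, add states in Sat(¬p) with every successor in Z. Z1 = {0, 1, 2, 4, 5}; fixed.
Sat(A[¬p U a]) = {0, 1, 2, 4, 5}
0 ∈ Sat(A[¬p U a]) = {0, 1, 2, 4, 5}, so the formula holds at 0.

Yes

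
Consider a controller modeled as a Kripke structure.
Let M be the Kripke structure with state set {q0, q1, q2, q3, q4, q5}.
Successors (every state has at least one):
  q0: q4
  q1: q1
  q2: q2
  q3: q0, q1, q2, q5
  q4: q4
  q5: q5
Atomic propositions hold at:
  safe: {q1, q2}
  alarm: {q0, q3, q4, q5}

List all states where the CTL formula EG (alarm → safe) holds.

{q1, q2}

Sat(alarm → safe) = {q1, q2}
EG (alarm → safe): greatest fixpoint, start Z0 = {q1, q2}, keep only states in Sat with some successor in Z. Already a fixed point.
Sat(EG (alarm → safe)) = {q1, q2}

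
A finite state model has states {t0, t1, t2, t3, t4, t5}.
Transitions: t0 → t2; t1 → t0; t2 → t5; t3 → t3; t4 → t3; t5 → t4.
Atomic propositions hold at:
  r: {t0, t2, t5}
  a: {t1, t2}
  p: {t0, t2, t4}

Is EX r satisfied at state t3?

No

Sat(EX r) = {s : some successor in {t0, t2, t5}} = {t0, t1, t2}
t3 ∉ Sat(EX r) = {t0, t1, t2}, so the formula does not hold at t3.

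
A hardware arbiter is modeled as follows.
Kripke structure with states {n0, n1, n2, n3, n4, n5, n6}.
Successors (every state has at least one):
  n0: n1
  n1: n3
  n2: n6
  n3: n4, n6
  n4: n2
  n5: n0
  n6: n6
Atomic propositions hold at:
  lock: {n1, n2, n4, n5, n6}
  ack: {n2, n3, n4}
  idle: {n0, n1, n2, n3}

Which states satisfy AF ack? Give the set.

AF ack: least fixpoint, start Z0 = {n2, n3, n4}, add states with every successor in Z. Z1 = {n1, n2, n3, n4}; Z2 = {n0, n1, n2, n3, n4}; Z3 = {n0, n1, n2, n3, n4, n5}; fixed.
Sat(AF ack) = {n0, n1, n2, n3, n4, n5}

{n0, n1, n2, n3, n4, n5}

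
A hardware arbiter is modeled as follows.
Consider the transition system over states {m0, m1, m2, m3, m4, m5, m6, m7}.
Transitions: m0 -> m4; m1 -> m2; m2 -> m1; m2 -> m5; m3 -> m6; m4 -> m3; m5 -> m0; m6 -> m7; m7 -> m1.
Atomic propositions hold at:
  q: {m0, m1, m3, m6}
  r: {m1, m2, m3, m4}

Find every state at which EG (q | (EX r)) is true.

{m0, m1, m2, m3, m4, m6, m7}

Sat(EX r) = {s : some successor in {m1, m2, m3, m4}} = {m0, m1, m2, m4, m7}
Sat(q | (EX r)) = {m0, m1, m2, m3, m4, m6, m7}
EG (q | (EX r)): greatest fixpoint, start Z0 = {m0, m1, m2, m3, m4, m6, m7}, keep only states in Sat with some successor in Z. Already a fixed point.
Sat(EG (q | (EX r))) = {m0, m1, m2, m3, m4, m6, m7}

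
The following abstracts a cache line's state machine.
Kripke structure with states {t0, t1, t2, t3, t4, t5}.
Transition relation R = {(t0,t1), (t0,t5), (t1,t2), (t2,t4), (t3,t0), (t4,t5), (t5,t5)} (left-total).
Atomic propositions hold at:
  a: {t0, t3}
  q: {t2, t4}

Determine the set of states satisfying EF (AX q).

{t0, t1, t2, t3}

Sat(AX q) = {s : every successor in {t2, t4}} = {t1, t2}
EF (AX q): least fixpoint, start Z0 = {t1, t2}, add states with some successor in Z. Z1 = {t0, t1, t2}; Z2 = {t0, t1, t2, t3}; fixed.
Sat(EF (AX q)) = {t0, t1, t2, t3}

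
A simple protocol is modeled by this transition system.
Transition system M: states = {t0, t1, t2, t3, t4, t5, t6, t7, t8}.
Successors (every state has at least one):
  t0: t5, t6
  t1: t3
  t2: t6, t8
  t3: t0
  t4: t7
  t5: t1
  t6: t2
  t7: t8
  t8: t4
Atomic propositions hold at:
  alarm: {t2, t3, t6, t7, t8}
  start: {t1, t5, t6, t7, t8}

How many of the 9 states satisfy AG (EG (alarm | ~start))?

5

Sat(~start) = {t0, t2, t3, t4}
Sat(alarm | ~start) = {t0, t2, t3, t4, t6, t7, t8}
EG (alarm | ~start): greatest fixpoint, start Z0 = {t0, t2, t3, t4, t6, t7, t8}, keep only states in Sat with some successor in Z. Already a fixed point.
Sat(EG (alarm | ~start)) = {t0, t2, t3, t4, t6, t7, t8}
AG (EG (alarm | ~start)): greatest fixpoint, start Z0 = {t0, t2, t3, t4, t6, t7, t8}, keep only states in Sat with every successor in Z. Z1 = {t2, t3, t4, t6, t7, t8}; Z2 = {t2, t4, t6, t7, t8}; fixed.
Sat(AG (EG (alarm | ~start))) = {t2, t4, t6, t7, t8}
|Sat(AG (EG (alarm | ~start)))| = |{t2, t4, t6, t7, t8}| = 5.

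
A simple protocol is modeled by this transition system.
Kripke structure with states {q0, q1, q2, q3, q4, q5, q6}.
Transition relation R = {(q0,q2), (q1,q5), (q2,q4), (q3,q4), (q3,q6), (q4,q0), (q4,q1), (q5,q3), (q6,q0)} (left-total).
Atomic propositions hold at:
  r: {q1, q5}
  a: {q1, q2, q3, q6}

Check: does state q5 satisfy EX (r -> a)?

Yes

Sat(r -> a) = {q0, q1, q2, q3, q4, q6}
Sat(EX (r -> a)) = {s : some successor in {q0, q1, q2, q3, q4, q6}} = {q0, q2, q3, q4, q5, q6}
q5 ∈ Sat(EX (r -> a)) = {q0, q2, q3, q4, q5, q6}, so the formula holds at q5.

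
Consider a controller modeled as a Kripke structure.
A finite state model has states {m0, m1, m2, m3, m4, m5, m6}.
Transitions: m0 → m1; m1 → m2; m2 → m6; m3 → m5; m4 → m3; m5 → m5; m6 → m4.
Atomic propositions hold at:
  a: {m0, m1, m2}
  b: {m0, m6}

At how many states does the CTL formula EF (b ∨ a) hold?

Sat(b ∨ a) = {m0, m1, m2, m6}
EF (b ∨ a): least fixpoint, start Z0 = {m0, m1, m2, m6}, add states with some successor in Z. Already a fixed point.
Sat(EF (b ∨ a)) = {m0, m1, m2, m6}
|Sat(EF (b ∨ a))| = |{m0, m1, m2, m6}| = 4.

4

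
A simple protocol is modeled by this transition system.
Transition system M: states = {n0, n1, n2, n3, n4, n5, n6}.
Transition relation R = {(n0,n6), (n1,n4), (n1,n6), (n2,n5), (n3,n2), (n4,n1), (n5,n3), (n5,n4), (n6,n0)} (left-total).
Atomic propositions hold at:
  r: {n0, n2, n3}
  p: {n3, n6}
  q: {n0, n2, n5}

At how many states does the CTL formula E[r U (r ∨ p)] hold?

Sat(r ∨ p) = {n0, n2, n3, n6}
E[r U (r ∨ p)]: least fixpoint, start Z0 = Sat((r ∨ p)) = {n0, n2, n3, n6}, add states in Sat(r) with some successor in Z. Already a fixed point.
Sat(E[r U (r ∨ p)]) = {n0, n2, n3, n6}
|Sat(E[r U (r ∨ p)])| = |{n0, n2, n3, n6}| = 4.

4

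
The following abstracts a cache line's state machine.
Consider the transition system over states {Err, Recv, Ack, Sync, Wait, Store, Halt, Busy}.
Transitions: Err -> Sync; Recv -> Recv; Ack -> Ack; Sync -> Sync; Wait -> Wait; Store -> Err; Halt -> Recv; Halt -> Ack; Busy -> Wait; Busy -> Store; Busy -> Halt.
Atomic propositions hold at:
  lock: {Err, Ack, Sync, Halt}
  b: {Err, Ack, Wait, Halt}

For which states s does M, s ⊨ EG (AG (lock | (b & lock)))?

{Err, Ack, Sync}

Sat(b & lock) = {Err, Ack, Halt}
Sat(lock | (b & lock)) = {Err, Ack, Sync, Halt}
AG (lock | (b & lock)): greatest fixpoint, start Z0 = {Err, Ack, Sync, Halt}, keep only states in Sat with every successor in Z. Z1 = {Err, Ack, Sync}; fixed.
Sat(AG (lock | (b & lock))) = {Err, Ack, Sync}
EG (AG (lock | (b & lock))): greatest fixpoint, start Z0 = {Err, Ack, Sync}, keep only states in Sat with some successor in Z. Already a fixed point.
Sat(EG (AG (lock | (b & lock)))) = {Err, Ack, Sync}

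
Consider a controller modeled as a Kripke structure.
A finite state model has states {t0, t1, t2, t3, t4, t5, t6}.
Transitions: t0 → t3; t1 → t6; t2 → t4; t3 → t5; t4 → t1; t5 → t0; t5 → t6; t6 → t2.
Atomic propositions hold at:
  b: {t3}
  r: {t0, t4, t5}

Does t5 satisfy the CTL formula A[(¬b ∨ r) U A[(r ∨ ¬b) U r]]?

Yes

Sat(¬b) = {t0, t1, t2, t4, t5, t6}
Sat(¬b ∨ r) = {t0, t1, t2, t4, t5, t6}
Sat(r ∨ ¬b) = {t0, t1, t2, t4, t5, t6}
A[(r ∨ ¬b) U r]: least fixpoint, start Z0 = Sat(r) = {t0, t4, t5}, add states in Sat(r ∨ ¬b) with every successor in Z. Z1 = {t0, t2, t4, t5}; Z2 = {t0, t2, t4, t5, t6}; Z3 = {t0, t1, t2, t4, t5, t6}; fixed.
Sat(A[(r ∨ ¬b) U r]) = {t0, t1, t2, t4, t5, t6}
A[(¬b ∨ r) U A[(r ∨ ¬b) U r]]: least fixpoint, start Z0 = Sat(A[(r ∨ ¬b) U r]) = {t0, t1, t2, t4, t5, t6}, add states in Sat(¬b ∨ r) with every successor in Z. Already a fixed point.
Sat(A[(¬b ∨ r) U A[(r ∨ ¬b) U r]]) = {t0, t1, t2, t4, t5, t6}
t5 ∈ Sat(A[(¬b ∨ r) U A[(r ∨ ¬b) U r]]) = {t0, t1, t2, t4, t5, t6}, so the formula holds at t5.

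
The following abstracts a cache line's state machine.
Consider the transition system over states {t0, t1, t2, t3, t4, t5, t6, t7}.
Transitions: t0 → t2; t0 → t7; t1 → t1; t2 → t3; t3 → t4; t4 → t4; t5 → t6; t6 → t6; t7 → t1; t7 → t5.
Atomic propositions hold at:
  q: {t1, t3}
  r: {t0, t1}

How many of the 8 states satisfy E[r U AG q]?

1

AG q: greatest fixpoint, start Z0 = {t1, t3}, keep only states in Sat with every successor in Z. Z1 = {t1}; fixed.
Sat(AG q) = {t1}
E[r U AG q]: least fixpoint, start Z0 = Sat(AG q) = {t1}, add states in Sat(r) with some successor in Z. Already a fixed point.
Sat(E[r U AG q]) = {t1}
|Sat(E[r U AG q])| = |{t1}| = 1.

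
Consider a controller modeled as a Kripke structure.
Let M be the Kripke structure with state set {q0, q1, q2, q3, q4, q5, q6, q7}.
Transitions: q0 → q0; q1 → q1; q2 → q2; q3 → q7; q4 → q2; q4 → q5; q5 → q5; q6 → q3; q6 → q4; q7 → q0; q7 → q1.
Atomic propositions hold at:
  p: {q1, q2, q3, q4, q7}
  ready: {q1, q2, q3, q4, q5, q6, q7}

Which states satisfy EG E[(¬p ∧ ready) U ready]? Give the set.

Sat(¬p) = {q0, q5, q6}
Sat(¬p ∧ ready) = {q5, q6}
E[(¬p ∧ ready) U ready]: least fixpoint, start Z0 = Sat(ready) = {q1, q2, q3, q4, q5, q6, q7}, add states in Sat(¬p ∧ ready) with some successor in Z. Already a fixed point.
Sat(E[(¬p ∧ ready) U ready]) = {q1, q2, q3, q4, q5, q6, q7}
EG E[(¬p ∧ ready) U ready]: greatest fixpoint, start Z0 = {q1, q2, q3, q4, q5, q6, q7}, keep only states in Sat with some successor in Z. Already a fixed point.
Sat(EG E[(¬p ∧ ready) U ready]) = {q1, q2, q3, q4, q5, q6, q7}

{q1, q2, q3, q4, q5, q6, q7}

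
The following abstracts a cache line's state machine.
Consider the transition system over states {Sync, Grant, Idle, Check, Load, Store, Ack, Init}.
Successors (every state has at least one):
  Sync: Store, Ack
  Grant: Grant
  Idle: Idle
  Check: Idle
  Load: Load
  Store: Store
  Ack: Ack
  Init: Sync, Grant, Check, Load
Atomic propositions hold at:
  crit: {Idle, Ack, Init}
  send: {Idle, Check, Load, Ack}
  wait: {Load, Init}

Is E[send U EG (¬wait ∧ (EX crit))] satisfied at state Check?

Sat(¬wait) = {Sync, Grant, Idle, Check, Store, Ack}
Sat(EX crit) = {s : some successor in {Idle, Ack, Init}} = {Sync, Idle, Check, Ack}
Sat(¬wait ∧ (EX crit)) = {Sync, Idle, Check, Ack}
EG (¬wait ∧ (EX crit)): greatest fixpoint, start Z0 = {Sync, Idle, Check, Ack}, keep only states in Sat with some successor in Z. Already a fixed point.
Sat(EG (¬wait ∧ (EX crit))) = {Sync, Idle, Check, Ack}
E[send U EG (¬wait ∧ (EX crit))]: least fixpoint, start Z0 = Sat(EG (¬wait ∧ (EX crit))) = {Sync, Idle, Check, Ack}, add states in Sat(send) with some successor in Z. Already a fixed point.
Sat(E[send U EG (¬wait ∧ (EX crit))]) = {Sync, Idle, Check, Ack}
Check ∈ Sat(E[send U EG (¬wait ∧ (EX crit))]) = {Sync, Idle, Check, Ack}, so the formula holds at Check.

Yes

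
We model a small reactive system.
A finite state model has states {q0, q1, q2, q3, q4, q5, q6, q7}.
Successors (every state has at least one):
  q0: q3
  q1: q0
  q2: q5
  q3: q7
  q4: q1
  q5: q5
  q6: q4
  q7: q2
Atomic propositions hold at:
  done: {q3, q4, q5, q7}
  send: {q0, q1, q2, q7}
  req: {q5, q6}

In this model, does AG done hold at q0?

AG done: greatest fixpoint, start Z0 = {q3, q4, q5, q7}, keep only states in Sat with every successor in Z. Z1 = {q3, q5}; Z2 = {q5}; fixed.
Sat(AG done) = {q5}
q0 ∉ Sat(AG done) = {q5}, so the formula does not hold at q0.

No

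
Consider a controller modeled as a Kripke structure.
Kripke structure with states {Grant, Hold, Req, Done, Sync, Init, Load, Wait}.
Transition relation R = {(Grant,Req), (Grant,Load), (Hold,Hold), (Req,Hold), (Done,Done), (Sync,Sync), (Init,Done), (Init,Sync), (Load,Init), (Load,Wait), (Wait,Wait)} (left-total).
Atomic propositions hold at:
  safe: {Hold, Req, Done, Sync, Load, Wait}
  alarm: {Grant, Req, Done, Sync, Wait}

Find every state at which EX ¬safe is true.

Sat(¬safe) = {Grant, Init}
Sat(EX ¬safe) = {s : some successor in {Grant, Init}} = {Load}

{Load}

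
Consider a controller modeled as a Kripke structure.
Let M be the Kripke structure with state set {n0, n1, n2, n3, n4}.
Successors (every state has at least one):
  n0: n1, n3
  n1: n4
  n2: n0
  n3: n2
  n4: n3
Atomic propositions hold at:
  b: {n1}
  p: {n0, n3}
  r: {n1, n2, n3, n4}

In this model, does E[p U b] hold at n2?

No

E[p U b]: least fixpoint, start Z0 = Sat(b) = {n1}, add states in Sat(p) with some successor in Z. Z1 = {n0, n1}; fixed.
Sat(E[p U b]) = {n0, n1}
n2 ∉ Sat(E[p U b]) = {n0, n1}, so the formula does not hold at n2.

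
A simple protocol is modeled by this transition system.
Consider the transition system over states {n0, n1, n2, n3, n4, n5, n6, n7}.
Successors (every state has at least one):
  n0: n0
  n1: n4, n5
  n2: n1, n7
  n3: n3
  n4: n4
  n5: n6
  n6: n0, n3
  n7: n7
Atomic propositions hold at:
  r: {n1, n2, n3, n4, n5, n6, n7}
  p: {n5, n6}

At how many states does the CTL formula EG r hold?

7

EG r: greatest fixpoint, start Z0 = {n1, n2, n3, n4, n5, n6, n7}, keep only states in Sat with some successor in Z. Already a fixed point.
Sat(EG r) = {n1, n2, n3, n4, n5, n6, n7}
|Sat(EG r)| = |{n1, n2, n3, n4, n5, n6, n7}| = 7.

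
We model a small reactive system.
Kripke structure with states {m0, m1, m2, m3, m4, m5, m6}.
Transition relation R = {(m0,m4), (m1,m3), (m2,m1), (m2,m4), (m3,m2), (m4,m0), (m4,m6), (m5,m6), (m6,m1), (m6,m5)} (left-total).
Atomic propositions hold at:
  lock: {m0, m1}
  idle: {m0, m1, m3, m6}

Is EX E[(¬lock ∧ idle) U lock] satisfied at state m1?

Sat(¬lock) = {m2, m3, m4, m5, m6}
Sat(¬lock ∧ idle) = {m3, m6}
E[(¬lock ∧ idle) U lock]: least fixpoint, start Z0 = Sat(lock) = {m0, m1}, add states in Sat(¬lock ∧ idle) with some successor in Z. Z1 = {m0, m1, m6}; fixed.
Sat(E[(¬lock ∧ idle) U lock]) = {m0, m1, m6}
Sat(EX E[(¬lock ∧ idle) U lock]) = {s : some successor in {m0, m1, m6}} = {m2, m4, m5, m6}
m1 ∉ Sat(EX E[(¬lock ∧ idle) U lock]) = {m2, m4, m5, m6}, so the formula does not hold at m1.

No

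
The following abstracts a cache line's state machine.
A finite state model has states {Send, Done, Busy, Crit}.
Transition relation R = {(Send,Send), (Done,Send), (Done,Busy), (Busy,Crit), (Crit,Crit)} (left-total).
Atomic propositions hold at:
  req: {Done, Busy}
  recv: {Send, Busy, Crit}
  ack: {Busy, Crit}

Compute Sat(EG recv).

{Send, Busy, Crit}

EG recv: greatest fixpoint, start Z0 = {Send, Busy, Crit}, keep only states in Sat with some successor in Z. Already a fixed point.
Sat(EG recv) = {Send, Busy, Crit}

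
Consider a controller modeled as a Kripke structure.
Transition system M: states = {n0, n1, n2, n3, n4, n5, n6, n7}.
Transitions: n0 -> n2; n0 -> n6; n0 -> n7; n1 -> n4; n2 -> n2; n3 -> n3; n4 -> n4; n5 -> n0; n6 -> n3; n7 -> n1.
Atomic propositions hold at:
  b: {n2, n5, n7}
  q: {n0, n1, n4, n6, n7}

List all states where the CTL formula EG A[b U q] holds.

A[b U q]: least fixpoint, start Z0 = Sat(q) = {n0, n1, n4, n6, n7}, add states in Sat(b) with every successor in Z. Z1 = {n0, n1, n4, n5, n6, n7}; fixed.
Sat(A[b U q]) = {n0, n1, n4, n5, n6, n7}
EG A[b U q]: greatest fixpoint, start Z0 = {n0, n1, n4, n5, n6, n7}, keep only states in Sat with some successor in Z. Z1 = {n0, n1, n4, n5, n7}; fixed.
Sat(EG A[b U q]) = {n0, n1, n4, n5, n7}

{n0, n1, n4, n5, n7}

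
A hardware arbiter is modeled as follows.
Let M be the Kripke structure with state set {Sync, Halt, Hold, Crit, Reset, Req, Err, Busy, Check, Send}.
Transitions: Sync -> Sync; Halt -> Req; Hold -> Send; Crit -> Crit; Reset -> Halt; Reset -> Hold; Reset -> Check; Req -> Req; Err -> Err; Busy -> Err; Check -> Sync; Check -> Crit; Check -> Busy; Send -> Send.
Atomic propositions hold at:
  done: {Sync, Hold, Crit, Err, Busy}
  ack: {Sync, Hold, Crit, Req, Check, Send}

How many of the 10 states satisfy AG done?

AG done: greatest fixpoint, start Z0 = {Sync, Hold, Crit, Err, Busy}, keep only states in Sat with every successor in Z. Z1 = {Sync, Crit, Err, Busy}; fixed.
Sat(AG done) = {Sync, Crit, Err, Busy}
|Sat(AG done)| = |{Sync, Crit, Err, Busy}| = 4.

4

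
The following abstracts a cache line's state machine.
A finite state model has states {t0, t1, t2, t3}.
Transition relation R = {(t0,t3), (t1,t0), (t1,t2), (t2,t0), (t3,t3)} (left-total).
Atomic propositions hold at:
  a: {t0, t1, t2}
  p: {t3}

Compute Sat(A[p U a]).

A[p U a]: least fixpoint, start Z0 = Sat(a) = {t0, t1, t2}, add states in Sat(p) with every successor in Z. Already a fixed point.
Sat(A[p U a]) = {t0, t1, t2}

{t0, t1, t2}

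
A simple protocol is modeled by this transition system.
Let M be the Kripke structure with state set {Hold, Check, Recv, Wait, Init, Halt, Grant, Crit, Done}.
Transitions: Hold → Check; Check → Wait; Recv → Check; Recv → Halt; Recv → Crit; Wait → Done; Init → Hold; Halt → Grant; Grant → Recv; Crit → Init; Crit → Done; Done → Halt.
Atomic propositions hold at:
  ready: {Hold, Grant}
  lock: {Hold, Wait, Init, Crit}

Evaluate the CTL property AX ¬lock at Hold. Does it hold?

Sat(¬lock) = {Check, Recv, Halt, Grant, Done}
Sat(AX ¬lock) = {s : every successor in {Check, Recv, Halt, Grant, Done}} = {Hold, Wait, Halt, Grant, Done}
Hold ∈ Sat(AX ¬lock) = {Hold, Wait, Halt, Grant, Done}, so the formula holds at Hold.

Yes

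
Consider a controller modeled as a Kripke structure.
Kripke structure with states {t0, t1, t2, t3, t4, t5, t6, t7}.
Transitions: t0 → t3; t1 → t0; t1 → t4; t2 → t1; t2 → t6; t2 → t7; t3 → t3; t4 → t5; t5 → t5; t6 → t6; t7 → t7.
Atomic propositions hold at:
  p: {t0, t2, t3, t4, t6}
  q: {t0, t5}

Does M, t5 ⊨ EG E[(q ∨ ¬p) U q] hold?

Yes

Sat(¬p) = {t1, t5, t7}
Sat(q ∨ ¬p) = {t0, t1, t5, t7}
E[(q ∨ ¬p) U q]: least fixpoint, start Z0 = Sat(q) = {t0, t5}, add states in Sat(q ∨ ¬p) with some successor in Z. Z1 = {t0, t1, t5}; fixed.
Sat(E[(q ∨ ¬p) U q]) = {t0, t1, t5}
EG E[(q ∨ ¬p) U q]: greatest fixpoint, start Z0 = {t0, t1, t5}, keep only states in Sat with some successor in Z. Z1 = {t1, t5}; Z2 = {t5}; fixed.
Sat(EG E[(q ∨ ¬p) U q]) = {t5}
t5 ∈ Sat(EG E[(q ∨ ¬p) U q]) = {t5}, so the formula holds at t5.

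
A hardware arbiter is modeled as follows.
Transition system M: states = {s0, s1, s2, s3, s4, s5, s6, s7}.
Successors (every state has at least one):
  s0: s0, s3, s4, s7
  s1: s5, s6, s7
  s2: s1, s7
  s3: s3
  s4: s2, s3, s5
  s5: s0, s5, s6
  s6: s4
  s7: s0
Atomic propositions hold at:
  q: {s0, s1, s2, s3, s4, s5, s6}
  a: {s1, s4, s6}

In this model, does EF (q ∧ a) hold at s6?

Yes

Sat(q ∧ a) = {s1, s4, s6}
EF (q ∧ a): least fixpoint, start Z0 = {s1, s4, s6}, add states with some successor in Z. Z1 = {s0, s1, s2, s4, s5, s6}; Z2 = {s0, s1, s2, s4, s5, s6, s7}; fixed.
Sat(EF (q ∧ a)) = {s0, s1, s2, s4, s5, s6, s7}
s6 ∈ Sat(EF (q ∧ a)) = {s0, s1, s2, s4, s5, s6, s7}, so the formula holds at s6.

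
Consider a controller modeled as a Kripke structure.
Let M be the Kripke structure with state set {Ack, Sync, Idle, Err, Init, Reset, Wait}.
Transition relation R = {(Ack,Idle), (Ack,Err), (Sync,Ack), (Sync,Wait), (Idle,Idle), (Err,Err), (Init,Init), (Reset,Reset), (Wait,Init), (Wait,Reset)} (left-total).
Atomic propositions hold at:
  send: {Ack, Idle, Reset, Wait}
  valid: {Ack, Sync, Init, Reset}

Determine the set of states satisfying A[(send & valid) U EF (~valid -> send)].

{Ack, Sync, Idle, Init, Reset, Wait}

Sat(send & valid) = {Ack, Reset}
Sat(~valid) = {Idle, Err, Wait}
Sat(~valid -> send) = {Ack, Sync, Idle, Init, Reset, Wait}
EF (~valid -> send): least fixpoint, start Z0 = {Ack, Sync, Idle, Init, Reset, Wait}, add states with some successor in Z. Already a fixed point.
Sat(EF (~valid -> send)) = {Ack, Sync, Idle, Init, Reset, Wait}
A[(send & valid) U EF (~valid -> send)]: least fixpoint, start Z0 = Sat(EF (~valid -> send)) = {Ack, Sync, Idle, Init, Reset, Wait}, add states in Sat(send & valid) with every successor in Z. Already a fixed point.
Sat(A[(send & valid) U EF (~valid -> send)]) = {Ack, Sync, Idle, Init, Reset, Wait}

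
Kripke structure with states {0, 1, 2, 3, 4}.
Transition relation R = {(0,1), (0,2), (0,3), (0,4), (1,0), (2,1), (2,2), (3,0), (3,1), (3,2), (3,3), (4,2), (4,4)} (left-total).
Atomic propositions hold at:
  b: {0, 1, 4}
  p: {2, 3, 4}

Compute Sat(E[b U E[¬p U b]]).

{0, 1, 4}

Sat(¬p) = {0, 1}
E[¬p U b]: least fixpoint, start Z0 = Sat(b) = {0, 1, 4}, add states in Sat(¬p) with some successor in Z. Already a fixed point.
Sat(E[¬p U b]) = {0, 1, 4}
E[b U E[¬p U b]]: least fixpoint, start Z0 = Sat(E[¬p U b]) = {0, 1, 4}, add states in Sat(b) with some successor in Z. Already a fixed point.
Sat(E[b U E[¬p U b]]) = {0, 1, 4}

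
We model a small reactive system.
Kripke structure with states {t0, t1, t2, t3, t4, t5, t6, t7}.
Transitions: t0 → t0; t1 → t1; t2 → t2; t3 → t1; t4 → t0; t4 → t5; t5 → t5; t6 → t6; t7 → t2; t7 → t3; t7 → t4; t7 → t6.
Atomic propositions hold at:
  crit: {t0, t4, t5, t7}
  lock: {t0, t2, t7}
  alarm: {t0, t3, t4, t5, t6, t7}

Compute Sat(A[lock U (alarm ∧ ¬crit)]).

Sat(¬crit) = {t1, t2, t3, t6}
Sat(alarm ∧ ¬crit) = {t3, t6}
A[lock U (alarm ∧ ¬crit)]: least fixpoint, start Z0 = Sat((alarm ∧ ¬crit)) = {t3, t6}, add states in Sat(lock) with every successor in Z. Already a fixed point.
Sat(A[lock U (alarm ∧ ¬crit)]) = {t3, t6}

{t3, t6}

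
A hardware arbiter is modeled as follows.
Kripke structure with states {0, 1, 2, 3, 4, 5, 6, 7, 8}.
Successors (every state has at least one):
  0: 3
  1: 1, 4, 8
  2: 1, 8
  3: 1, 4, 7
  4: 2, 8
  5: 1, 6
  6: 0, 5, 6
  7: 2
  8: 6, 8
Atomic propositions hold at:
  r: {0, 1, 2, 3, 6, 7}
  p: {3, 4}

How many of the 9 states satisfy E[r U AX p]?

2

Sat(AX p) = {s : every successor in {3, 4}} = {0}
E[r U AX p]: least fixpoint, start Z0 = Sat(AX p) = {0}, add states in Sat(r) with some successor in Z. Z1 = {0, 6}; fixed.
Sat(E[r U AX p]) = {0, 6}
|Sat(E[r U AX p])| = |{0, 6}| = 2.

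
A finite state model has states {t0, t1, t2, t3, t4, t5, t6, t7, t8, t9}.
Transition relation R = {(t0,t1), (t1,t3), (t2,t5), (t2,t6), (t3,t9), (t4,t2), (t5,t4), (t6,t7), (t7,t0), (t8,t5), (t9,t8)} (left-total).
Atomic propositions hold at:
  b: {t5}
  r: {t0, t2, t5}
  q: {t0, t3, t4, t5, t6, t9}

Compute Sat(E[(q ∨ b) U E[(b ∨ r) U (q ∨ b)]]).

{t0, t2, t3, t4, t5, t6, t9}

Sat(q ∨ b) = {t0, t3, t4, t5, t6, t9}
Sat(b ∨ r) = {t0, t2, t5}
E[(b ∨ r) U (q ∨ b)]: least fixpoint, start Z0 = Sat((q ∨ b)) = {t0, t3, t4, t5, t6, t9}, add states in Sat(b ∨ r) with some successor in Z. Z1 = {t0, t2, t3, t4, t5, t6, t9}; fixed.
Sat(E[(b ∨ r) U (q ∨ b)]) = {t0, t2, t3, t4, t5, t6, t9}
E[(q ∨ b) U E[(b ∨ r) U (q ∨ b)]]: least fixpoint, start Z0 = Sat(E[(b ∨ r) U (q ∨ b)]) = {t0, t2, t3, t4, t5, t6, t9}, add states in Sat(q ∨ b) with some successor in Z. Already a fixed point.
Sat(E[(q ∨ b) U E[(b ∨ r) U (q ∨ b)]]) = {t0, t2, t3, t4, t5, t6, t9}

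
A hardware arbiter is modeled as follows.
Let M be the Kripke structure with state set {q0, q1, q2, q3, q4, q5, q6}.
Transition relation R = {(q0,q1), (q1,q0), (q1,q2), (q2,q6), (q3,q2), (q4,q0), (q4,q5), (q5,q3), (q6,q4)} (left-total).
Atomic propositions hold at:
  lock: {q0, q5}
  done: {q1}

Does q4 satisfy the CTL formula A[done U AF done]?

No

AF done: least fixpoint, start Z0 = {q1}, add states with every successor in Z. Z1 = {q0, q1}; fixed.
Sat(AF done) = {q0, q1}
A[done U AF done]: least fixpoint, start Z0 = Sat(AF done) = {q0, q1}, add states in Sat(done) with every successor in Z. Already a fixed point.
Sat(A[done U AF done]) = {q0, q1}
q4 ∉ Sat(A[done U AF done]) = {q0, q1}, so the formula does not hold at q4.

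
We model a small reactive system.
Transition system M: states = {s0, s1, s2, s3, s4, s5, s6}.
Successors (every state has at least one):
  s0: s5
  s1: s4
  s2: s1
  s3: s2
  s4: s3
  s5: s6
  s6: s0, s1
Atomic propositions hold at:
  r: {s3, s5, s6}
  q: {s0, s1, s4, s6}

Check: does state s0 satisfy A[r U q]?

Yes

A[r U q]: least fixpoint, start Z0 = Sat(q) = {s0, s1, s4, s6}, add states in Sat(r) with every successor in Z. Z1 = {s0, s1, s4, s5, s6}; fixed.
Sat(A[r U q]) = {s0, s1, s4, s5, s6}
s0 ∈ Sat(A[r U q]) = {s0, s1, s4, s5, s6}, so the formula holds at s0.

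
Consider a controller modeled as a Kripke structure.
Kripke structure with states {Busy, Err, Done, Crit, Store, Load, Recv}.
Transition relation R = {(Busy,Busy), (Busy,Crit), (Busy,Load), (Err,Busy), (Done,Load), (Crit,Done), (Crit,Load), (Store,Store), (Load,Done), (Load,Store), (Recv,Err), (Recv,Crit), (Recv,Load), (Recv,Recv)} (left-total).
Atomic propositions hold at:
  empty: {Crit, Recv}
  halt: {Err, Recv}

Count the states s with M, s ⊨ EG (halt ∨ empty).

Sat(halt ∨ empty) = {Err, Crit, Recv}
EG (halt ∨ empty): greatest fixpoint, start Z0 = {Err, Crit, Recv}, keep only states in Sat with some successor in Z. Z1 = {Recv}; fixed.
Sat(EG (halt ∨ empty)) = {Recv}
|Sat(EG (halt ∨ empty))| = |{Recv}| = 1.

1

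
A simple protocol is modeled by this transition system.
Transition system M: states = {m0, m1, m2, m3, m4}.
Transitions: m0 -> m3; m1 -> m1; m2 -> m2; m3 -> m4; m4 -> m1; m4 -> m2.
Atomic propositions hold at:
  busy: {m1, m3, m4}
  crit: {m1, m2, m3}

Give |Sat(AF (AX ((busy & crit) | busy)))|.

Sat(busy & crit) = {m1, m3}
Sat((busy & crit) | busy) = {m1, m3, m4}
Sat(AX ((busy & crit) | busy)) = {s : every successor in {m1, m3, m4}} = {m0, m1, m3}
AF (AX ((busy & crit) | busy)): least fixpoint, start Z0 = {m0, m1, m3}, add states with every successor in Z. Already a fixed point.
Sat(AF (AX ((busy & crit) | busy))) = {m0, m1, m3}
|Sat(AF (AX ((busy & crit) | busy)))| = |{m0, m1, m3}| = 3.

3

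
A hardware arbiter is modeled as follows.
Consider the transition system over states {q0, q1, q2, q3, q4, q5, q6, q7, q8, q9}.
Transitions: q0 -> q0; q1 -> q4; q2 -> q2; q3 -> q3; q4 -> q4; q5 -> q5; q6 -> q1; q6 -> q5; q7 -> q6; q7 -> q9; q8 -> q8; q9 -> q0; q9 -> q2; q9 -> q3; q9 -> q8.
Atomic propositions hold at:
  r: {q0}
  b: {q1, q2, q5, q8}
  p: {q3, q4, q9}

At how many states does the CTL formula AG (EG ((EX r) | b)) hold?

4

Sat(EX r) = {s : some successor in {q0}} = {q0, q9}
Sat((EX r) | b) = {q0, q1, q2, q5, q8, q9}
EG ((EX r) | b): greatest fixpoint, start Z0 = {q0, q1, q2, q5, q8, q9}, keep only states in Sat with some successor in Z. Z1 = {q0, q2, q5, q8, q9}; fixed.
Sat(EG ((EX r) | b)) = {q0, q2, q5, q8, q9}
AG (EG ((EX r) | b)): greatest fixpoint, start Z0 = {q0, q2, q5, q8, q9}, keep only states in Sat with every successor in Z. Z1 = {q0, q2, q5, q8}; fixed.
Sat(AG (EG ((EX r) | b))) = {q0, q2, q5, q8}
|Sat(AG (EG ((EX r) | b)))| = |{q0, q2, q5, q8}| = 4.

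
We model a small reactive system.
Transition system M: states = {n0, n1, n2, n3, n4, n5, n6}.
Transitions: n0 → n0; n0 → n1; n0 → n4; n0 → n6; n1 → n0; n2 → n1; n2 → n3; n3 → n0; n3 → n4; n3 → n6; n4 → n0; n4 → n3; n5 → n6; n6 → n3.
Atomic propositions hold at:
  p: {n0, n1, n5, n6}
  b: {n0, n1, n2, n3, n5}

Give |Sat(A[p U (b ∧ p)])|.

3

Sat(b ∧ p) = {n0, n1, n5}
A[p U (b ∧ p)]: least fixpoint, start Z0 = Sat((b ∧ p)) = {n0, n1, n5}, add states in Sat(p) with every successor in Z. Already a fixed point.
Sat(A[p U (b ∧ p)]) = {n0, n1, n5}
|Sat(A[p U (b ∧ p)])| = |{n0, n1, n5}| = 3.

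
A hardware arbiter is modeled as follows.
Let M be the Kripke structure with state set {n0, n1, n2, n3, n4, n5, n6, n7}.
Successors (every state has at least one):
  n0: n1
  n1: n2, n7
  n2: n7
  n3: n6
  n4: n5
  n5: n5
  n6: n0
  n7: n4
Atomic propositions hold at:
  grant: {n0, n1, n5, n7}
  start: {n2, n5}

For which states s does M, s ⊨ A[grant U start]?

A[grant U start]: least fixpoint, start Z0 = Sat(start) = {n2, n5}, add states in Sat(grant) with every successor in Z. Already a fixed point.
Sat(A[grant U start]) = {n2, n5}

{n2, n5}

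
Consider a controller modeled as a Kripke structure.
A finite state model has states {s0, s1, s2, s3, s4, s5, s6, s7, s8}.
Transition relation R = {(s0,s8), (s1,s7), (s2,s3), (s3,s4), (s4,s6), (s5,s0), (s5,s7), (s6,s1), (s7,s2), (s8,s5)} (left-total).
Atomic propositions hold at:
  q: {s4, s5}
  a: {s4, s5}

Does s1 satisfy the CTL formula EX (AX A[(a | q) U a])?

No

Sat(a | q) = {s4, s5}
A[(a | q) U a]: least fixpoint, start Z0 = Sat(a) = {s4, s5}, add states in Sat(a | q) with every successor in Z. Already a fixed point.
Sat(A[(a | q) U a]) = {s4, s5}
Sat(AX A[(a | q) U a]) = {s : every successor in {s4, s5}} = {s3, s8}
Sat(EX (AX A[(a | q) U a])) = {s : some successor in {s3, s8}} = {s0, s2}
s1 ∉ Sat(EX (AX A[(a | q) U a])) = {s0, s2}, so the formula does not hold at s1.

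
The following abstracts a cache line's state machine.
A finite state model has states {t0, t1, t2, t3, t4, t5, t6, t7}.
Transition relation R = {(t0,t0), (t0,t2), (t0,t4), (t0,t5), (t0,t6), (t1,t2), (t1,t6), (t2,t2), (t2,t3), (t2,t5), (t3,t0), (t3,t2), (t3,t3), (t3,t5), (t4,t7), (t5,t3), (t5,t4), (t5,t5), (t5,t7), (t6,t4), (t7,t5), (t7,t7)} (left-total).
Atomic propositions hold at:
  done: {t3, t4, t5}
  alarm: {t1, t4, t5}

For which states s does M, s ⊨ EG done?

{t3, t5}

EG done: greatest fixpoint, start Z0 = {t3, t4, t5}, keep only states in Sat with some successor in Z. Z1 = {t3, t5}; fixed.
Sat(EG done) = {t3, t5}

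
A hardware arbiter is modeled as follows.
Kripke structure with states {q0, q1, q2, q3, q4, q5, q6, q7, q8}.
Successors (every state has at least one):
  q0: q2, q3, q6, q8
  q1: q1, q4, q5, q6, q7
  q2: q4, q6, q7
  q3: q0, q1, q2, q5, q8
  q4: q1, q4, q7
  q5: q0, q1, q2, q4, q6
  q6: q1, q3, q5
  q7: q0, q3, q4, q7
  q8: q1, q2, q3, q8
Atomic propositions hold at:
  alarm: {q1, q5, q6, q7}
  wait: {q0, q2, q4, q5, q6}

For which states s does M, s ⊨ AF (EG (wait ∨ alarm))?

Sat(wait ∨ alarm) = {q0, q1, q2, q4, q5, q6, q7}
EG (wait ∨ alarm): greatest fixpoint, start Z0 = {q0, q1, q2, q4, q5, q6, q7}, keep only states in Sat with some successor in Z. Already a fixed point.
Sat(EG (wait ∨ alarm)) = {q0, q1, q2, q4, q5, q6, q7}
AF (EG (wait ∨ alarm)): least fixpoint, start Z0 = {q0, q1, q2, q4, q5, q6, q7}, add states with every successor in Z. Already a fixed point.
Sat(AF (EG (wait ∨ alarm))) = {q0, q1, q2, q4, q5, q6, q7}

{q0, q1, q2, q4, q5, q6, q7}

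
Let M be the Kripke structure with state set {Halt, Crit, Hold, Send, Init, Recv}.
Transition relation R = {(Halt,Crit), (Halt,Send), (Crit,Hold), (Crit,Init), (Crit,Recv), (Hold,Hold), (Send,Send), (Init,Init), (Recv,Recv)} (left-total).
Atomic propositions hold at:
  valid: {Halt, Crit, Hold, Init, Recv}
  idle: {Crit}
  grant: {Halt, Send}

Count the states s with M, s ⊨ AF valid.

AF valid: least fixpoint, start Z0 = {Halt, Crit, Hold, Init, Recv}, add states with every successor in Z. Already a fixed point.
Sat(AF valid) = {Halt, Crit, Hold, Init, Recv}
|Sat(AF valid)| = |{Halt, Crit, Hold, Init, Recv}| = 5.

5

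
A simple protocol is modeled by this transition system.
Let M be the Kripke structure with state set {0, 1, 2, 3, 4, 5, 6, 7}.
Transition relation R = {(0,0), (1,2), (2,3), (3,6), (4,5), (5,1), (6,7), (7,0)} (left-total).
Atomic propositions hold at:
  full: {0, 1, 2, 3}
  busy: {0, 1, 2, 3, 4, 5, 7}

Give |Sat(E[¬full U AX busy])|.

Sat(¬full) = {4, 5, 6, 7}
Sat(AX busy) = {s : every successor in {0, 1, 2, 3, 4, 5, 7}} = {0, 1, 2, 4, 5, 6, 7}
E[¬full U AX busy]: least fixpoint, start Z0 = Sat(AX busy) = {0, 1, 2, 4, 5, 6, 7}, add states in Sat(¬full) with some successor in Z. Already a fixed point.
Sat(E[¬full U AX busy]) = {0, 1, 2, 4, 5, 6, 7}
|Sat(E[¬full U AX busy])| = |{0, 1, 2, 4, 5, 6, 7}| = 7.

7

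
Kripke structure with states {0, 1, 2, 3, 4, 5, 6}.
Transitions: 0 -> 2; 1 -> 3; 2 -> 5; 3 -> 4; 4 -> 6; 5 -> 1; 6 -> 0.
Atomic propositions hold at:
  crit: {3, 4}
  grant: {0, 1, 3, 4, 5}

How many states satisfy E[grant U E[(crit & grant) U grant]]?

5

Sat(crit & grant) = {3, 4}
E[(crit & grant) U grant]: least fixpoint, start Z0 = Sat(grant) = {0, 1, 3, 4, 5}, add states in Sat(crit & grant) with some successor in Z. Already a fixed point.
Sat(E[(crit & grant) U grant]) = {0, 1, 3, 4, 5}
E[grant U E[(crit & grant) U grant]]: least fixpoint, start Z0 = Sat(E[(crit & grant) U grant]) = {0, 1, 3, 4, 5}, add states in Sat(grant) with some successor in Z. Already a fixed point.
Sat(E[grant U E[(crit & grant) U grant]]) = {0, 1, 3, 4, 5}
|Sat(E[grant U E[(crit & grant) U grant]])| = |{0, 1, 3, 4, 5}| = 5.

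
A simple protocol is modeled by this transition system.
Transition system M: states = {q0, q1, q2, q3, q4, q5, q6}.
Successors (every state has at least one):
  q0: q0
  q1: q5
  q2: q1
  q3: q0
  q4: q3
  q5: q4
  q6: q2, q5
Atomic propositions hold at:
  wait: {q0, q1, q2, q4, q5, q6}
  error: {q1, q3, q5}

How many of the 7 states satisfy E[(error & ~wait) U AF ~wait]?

6

Sat(~wait) = {q3}
Sat(error & ~wait) = {q3}
AF ~wait: least fixpoint, start Z0 = {q3}, add states with every successor in Z. Z1 = {q3, q4}; Z2 = {q3, q4, q5}; Z3 = {q1, q3, q4, q5}; Z4 = {q1, q2, q3, q4, q5}; Z5 = {q1, q2, q3, q4, q5, q6}; fixed.
Sat(AF ~wait) = {q1, q2, q3, q4, q5, q6}
E[(error & ~wait) U AF ~wait]: least fixpoint, start Z0 = Sat(AF ~wait) = {q1, q2, q3, q4, q5, q6}, add states in Sat(error & ~wait) with some successor in Z. Already a fixed point.
Sat(E[(error & ~wait) U AF ~wait]) = {q1, q2, q3, q4, q5, q6}
|Sat(E[(error & ~wait) U AF ~wait])| = |{q1, q2, q3, q4, q5, q6}| = 6.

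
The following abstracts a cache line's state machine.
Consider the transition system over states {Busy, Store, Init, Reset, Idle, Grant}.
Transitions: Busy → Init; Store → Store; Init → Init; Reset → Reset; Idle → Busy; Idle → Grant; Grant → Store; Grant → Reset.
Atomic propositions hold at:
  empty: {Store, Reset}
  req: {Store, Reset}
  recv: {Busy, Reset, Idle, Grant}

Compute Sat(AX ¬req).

{Busy, Init, Idle}

Sat(¬req) = {Busy, Init, Idle, Grant}
Sat(AX ¬req) = {s : every successor in {Busy, Init, Idle, Grant}} = {Busy, Init, Idle}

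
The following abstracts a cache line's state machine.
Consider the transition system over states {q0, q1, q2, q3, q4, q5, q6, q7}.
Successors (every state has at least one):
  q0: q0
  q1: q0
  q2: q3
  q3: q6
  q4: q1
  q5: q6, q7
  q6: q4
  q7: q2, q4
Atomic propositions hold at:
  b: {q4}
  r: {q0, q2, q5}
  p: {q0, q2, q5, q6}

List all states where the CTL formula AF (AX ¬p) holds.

Sat(¬p) = {q1, q3, q4, q7}
Sat(AX ¬p) = {s : every successor in {q1, q3, q4, q7}} = {q2, q4, q6}
AF (AX ¬p): least fixpoint, start Z0 = {q2, q4, q6}, add states with every successor in Z. Z1 = {q2, q3, q4, q6, q7}; Z2 = {q2, q3, q4, q5, q6, q7}; fixed.
Sat(AF (AX ¬p)) = {q2, q3, q4, q5, q6, q7}

{q2, q3, q4, q5, q6, q7}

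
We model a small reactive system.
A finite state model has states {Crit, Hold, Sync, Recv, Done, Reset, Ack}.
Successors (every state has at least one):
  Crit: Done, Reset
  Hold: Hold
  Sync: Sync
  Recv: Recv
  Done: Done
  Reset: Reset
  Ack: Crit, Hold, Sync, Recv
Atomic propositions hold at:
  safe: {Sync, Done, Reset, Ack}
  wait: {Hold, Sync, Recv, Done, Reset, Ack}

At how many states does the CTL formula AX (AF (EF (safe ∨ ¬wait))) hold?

Sat(¬wait) = {Crit}
Sat(safe ∨ ¬wait) = {Crit, Sync, Done, Reset, Ack}
EF (safe ∨ ¬wait): least fixpoint, start Z0 = {Crit, Sync, Done, Reset, Ack}, add states with some successor in Z. Already a fixed point.
Sat(EF (safe ∨ ¬wait)) = {Crit, Sync, Done, Reset, Ack}
AF (EF (safe ∨ ¬wait)): least fixpoint, start Z0 = {Crit, Sync, Done, Reset, Ack}, add states with every successor in Z. Already a fixed point.
Sat(AF (EF (safe ∨ ¬wait))) = {Crit, Sync, Done, Reset, Ack}
Sat(AX (AF (EF (safe ∨ ¬wait)))) = {s : every successor in {Crit, Sync, Done, Reset, Ack}} = {Crit, Sync, Done, Reset}
|Sat(AX (AF (EF (safe ∨ ¬wait))))| = |{Crit, Sync, Done, Reset}| = 4.

4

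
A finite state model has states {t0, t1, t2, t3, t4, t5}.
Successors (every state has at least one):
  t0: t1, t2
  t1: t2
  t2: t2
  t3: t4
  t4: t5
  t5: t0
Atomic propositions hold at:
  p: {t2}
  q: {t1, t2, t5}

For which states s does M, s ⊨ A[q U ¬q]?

{t0, t3, t4, t5}

Sat(¬q) = {t0, t3, t4}
A[q U ¬q]: least fixpoint, start Z0 = Sat(¬q) = {t0, t3, t4}, add states in Sat(q) with every successor in Z. Z1 = {t0, t3, t4, t5}; fixed.
Sat(A[q U ¬q]) = {t0, t3, t4, t5}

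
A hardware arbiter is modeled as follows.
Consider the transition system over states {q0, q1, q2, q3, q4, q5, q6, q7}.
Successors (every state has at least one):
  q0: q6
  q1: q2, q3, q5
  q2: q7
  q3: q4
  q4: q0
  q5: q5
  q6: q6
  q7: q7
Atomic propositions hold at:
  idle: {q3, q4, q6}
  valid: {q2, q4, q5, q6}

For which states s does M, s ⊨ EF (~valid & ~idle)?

{q0, q1, q2, q3, q4, q7}

Sat(~valid) = {q0, q1, q3, q7}
Sat(~idle) = {q0, q1, q2, q5, q7}
Sat(~valid & ~idle) = {q0, q1, q7}
EF (~valid & ~idle): least fixpoint, start Z0 = {q0, q1, q7}, add states with some successor in Z. Z1 = {q0, q1, q2, q4, q7}; Z2 = {q0, q1, q2, q3, q4, q7}; fixed.
Sat(EF (~valid & ~idle)) = {q0, q1, q2, q3, q4, q7}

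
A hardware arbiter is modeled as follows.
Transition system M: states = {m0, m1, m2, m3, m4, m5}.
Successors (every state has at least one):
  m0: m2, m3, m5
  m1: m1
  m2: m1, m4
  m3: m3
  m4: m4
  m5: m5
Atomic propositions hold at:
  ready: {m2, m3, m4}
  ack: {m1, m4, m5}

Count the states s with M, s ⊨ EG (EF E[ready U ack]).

5

E[ready U ack]: least fixpoint, start Z0 = Sat(ack) = {m1, m4, m5}, add states in Sat(ready) with some successor in Z. Z1 = {m1, m2, m4, m5}; fixed.
Sat(E[ready U ack]) = {m1, m2, m4, m5}
EF E[ready U ack]: least fixpoint, start Z0 = {m1, m2, m4, m5}, add states with some successor in Z. Z1 = {m0, m1, m2, m4, m5}; fixed.
Sat(EF E[ready U ack]) = {m0, m1, m2, m4, m5}
EG (EF E[ready U ack]): greatest fixpoint, start Z0 = {m0, m1, m2, m4, m5}, keep only states in Sat with some successor in Z. Already a fixed point.
Sat(EG (EF E[ready U ack])) = {m0, m1, m2, m4, m5}
|Sat(EG (EF E[ready U ack]))| = |{m0, m1, m2, m4, m5}| = 5.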